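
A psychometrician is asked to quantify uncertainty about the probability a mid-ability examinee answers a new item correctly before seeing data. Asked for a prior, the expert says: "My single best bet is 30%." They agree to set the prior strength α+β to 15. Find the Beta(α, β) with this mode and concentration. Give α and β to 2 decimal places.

α = 4.90, β = 10.10

For α,β > 1 the Beta mode is (α−1)/(α+β−2). With α+β = 15, the mode is (α−1)/13.
Set (α−1)/13 = 0.3 → α = 1 + 0.3·13 = 4.90.
β = 15 − α = 10.10.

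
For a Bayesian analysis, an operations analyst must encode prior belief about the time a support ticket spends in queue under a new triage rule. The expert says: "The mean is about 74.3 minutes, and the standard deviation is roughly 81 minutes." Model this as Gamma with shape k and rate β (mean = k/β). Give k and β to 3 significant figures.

For Gamma(k, rate β): mean = k/β, variance = k/β², so CV = 1/√k.
CV = SD/mean = 81/74.3 = 1.09, hence k = 1/CV² = 0.841.
Then β = k/mean = 0.841/74.3 = 0.0113.

k ≈ 0.841, β ≈ 0.0113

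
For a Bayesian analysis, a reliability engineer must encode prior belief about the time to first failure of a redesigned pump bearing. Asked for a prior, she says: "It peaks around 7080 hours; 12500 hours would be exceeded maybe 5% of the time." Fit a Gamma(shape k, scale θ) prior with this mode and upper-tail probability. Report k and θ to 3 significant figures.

k ≈ 9.63, θ ≈ 820

Gamma(k,θ) with k>1 has mode (k−1)θ, so θ = 7080/(k−1).
Need P(X < 12500) = 0.95 with θ tied to k this way. Start at k = 2, θ = 7080: P(X<12500) ≈ 0.527.
Too low — raise k to concentrate. Iterating converges to k ≈ 9.63.
Then θ = 7080/(9.63−1) ≈ 820.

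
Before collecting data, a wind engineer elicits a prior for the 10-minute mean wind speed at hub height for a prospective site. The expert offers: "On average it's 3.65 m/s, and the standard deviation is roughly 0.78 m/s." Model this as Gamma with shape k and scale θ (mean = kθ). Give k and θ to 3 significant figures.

k ≈ 21.9, θ ≈ 0.167

For Gamma(k, scale θ): mean = kθ, variance = kθ², so CV = 1/√k.
CV = SD/mean = 0.78/3.65 = 0.2137, hence k = 1/CV² = 21.9.
Then θ = mean/k = 3.65/21.9 = 0.167.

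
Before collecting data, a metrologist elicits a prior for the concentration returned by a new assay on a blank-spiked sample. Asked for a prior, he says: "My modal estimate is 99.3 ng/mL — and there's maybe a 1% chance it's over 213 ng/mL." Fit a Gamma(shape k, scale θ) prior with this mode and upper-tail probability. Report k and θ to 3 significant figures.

Gamma(k,θ) with k>1 has mode (k−1)θ, so θ = 99.3/(k−1).
Need P(X < 213) = 0.99 with θ tied to k this way. Start at k = 2, θ = 99.3: P(X<213) ≈ 0.632.
Too low — raise k to concentrate. Iterating converges to k ≈ 9.32.
Then θ = 99.3/(9.32−1) ≈ 11.9.

k ≈ 9.32, θ ≈ 11.9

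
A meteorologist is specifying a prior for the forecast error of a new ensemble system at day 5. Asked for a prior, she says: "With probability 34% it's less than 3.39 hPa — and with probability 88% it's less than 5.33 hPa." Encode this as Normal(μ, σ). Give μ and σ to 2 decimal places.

For Normal(μ,σ), the p-quantile is μ + z_p·σ. Here z_{0.34} = -0.4125, z_{0.88} = 1.175.
So 3.39 = μ − 0.4125σ and 5.33 = μ + 1.175σ.
Subtracting: σ = (5.33 − 3.39)/(1.175 − (-0.4125)) = 1.22.
Then μ = 3.39 − (-0.4125)·1.22 = 3.89.

μ = 3.89, σ = 1.22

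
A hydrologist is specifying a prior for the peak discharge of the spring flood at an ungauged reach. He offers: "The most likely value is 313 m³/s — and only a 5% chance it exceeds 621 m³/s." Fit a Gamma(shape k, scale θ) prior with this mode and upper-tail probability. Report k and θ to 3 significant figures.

Gamma(k,θ) with k>1 has mode (k−1)θ, so θ = 313/(k−1).
Need P(X < 621) = 0.95 with θ tied to k this way. Start at k = 2, θ = 313: P(X<621) ≈ 0.590.
Too low — raise k to concentrate. Iterating converges to k ≈ 6.91.
Then θ = 313/(6.91−1) ≈ 53.

k ≈ 6.91, θ ≈ 53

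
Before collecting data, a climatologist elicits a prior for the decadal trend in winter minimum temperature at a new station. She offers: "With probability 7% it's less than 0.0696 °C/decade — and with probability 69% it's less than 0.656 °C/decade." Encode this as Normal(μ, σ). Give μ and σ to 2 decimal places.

μ = 0.51, σ = 0.30

For Normal(μ,σ), the p-quantile is μ + z_p·σ. Here z_{0.07} = -1.476, z_{0.69} = 0.4959.
So 0.0696 = μ − 1.476σ and 0.656 = μ + 0.4959σ.
Subtracting: σ = (0.656 − 0.0696)/(0.4959 − (-1.476)) = 0.30.
Then μ = 0.0696 − (-1.476)·0.30 = 0.51.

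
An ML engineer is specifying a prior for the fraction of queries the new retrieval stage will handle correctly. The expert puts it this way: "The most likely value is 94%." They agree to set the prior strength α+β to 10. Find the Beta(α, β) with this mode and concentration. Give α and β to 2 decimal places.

For α,β > 1 the Beta mode is (α−1)/(α+β−2). With α+β = 10, the mode is (α−1)/8.
Set (α−1)/8 = 0.94 → α = 1 + 0.94·8 = 8.52.
β = 10 − α = 1.48.

α = 8.52, β = 1.48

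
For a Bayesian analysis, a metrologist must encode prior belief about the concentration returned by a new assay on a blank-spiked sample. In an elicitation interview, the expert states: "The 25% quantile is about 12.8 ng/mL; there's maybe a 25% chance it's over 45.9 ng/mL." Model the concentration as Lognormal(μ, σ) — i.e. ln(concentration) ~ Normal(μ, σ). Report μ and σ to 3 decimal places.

If T ~ Lognormal(μ,σ) then ln T ~ Normal(μ,σ), so the p-quantile of ln T is μ + z_p·σ.
ln(12.8) = 2.549 and ln(45.9) = 3.826; z_{0.25} = -0.6745, z_{0.75} = 0.6745.
σ = (3.826 − 2.549)/(0.6745 − (-0.6745)) = 0.947.
μ = 2.549 − (-0.6745)·0.947 = 3.188.

μ ≈ 3.188, σ ≈ 0.947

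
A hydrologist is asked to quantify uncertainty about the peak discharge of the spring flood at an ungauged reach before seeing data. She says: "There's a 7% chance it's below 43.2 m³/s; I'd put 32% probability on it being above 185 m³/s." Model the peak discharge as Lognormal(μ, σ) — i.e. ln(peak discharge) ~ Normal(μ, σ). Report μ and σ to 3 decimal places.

μ ≈ 4.870, σ ≈ 0.748

If T ~ Lognormal(μ,σ) then ln T ~ Normal(μ,σ), so the p-quantile of ln T is μ + z_p·σ.
ln(43.2) = 3.766 and ln(185) = 5.22; z_{0.07} = -1.476, z_{0.68} = 0.4677.
σ = (5.22 − 3.766)/(0.4677 − (-1.476)) = 0.748.
μ = 3.766 − (-1.476)·0.748 = 4.870.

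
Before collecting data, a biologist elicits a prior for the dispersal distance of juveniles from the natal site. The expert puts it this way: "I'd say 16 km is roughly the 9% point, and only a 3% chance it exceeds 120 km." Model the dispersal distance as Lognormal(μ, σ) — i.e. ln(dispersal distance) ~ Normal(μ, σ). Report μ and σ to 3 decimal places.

μ ≈ 3.611, σ ≈ 0.625

If T ~ Lognormal(μ,σ) then ln T ~ Normal(μ,σ), so the p-quantile of ln T is μ + z_p·σ.
ln(16) = 2.773 and ln(120) = 4.787; z_{0.09} = -1.341, z_{0.97} = 1.881.
σ = (4.787 − 2.773)/(1.881 − (-1.341)) = 0.625.
μ = 2.773 − (-1.341)·0.625 = 3.611.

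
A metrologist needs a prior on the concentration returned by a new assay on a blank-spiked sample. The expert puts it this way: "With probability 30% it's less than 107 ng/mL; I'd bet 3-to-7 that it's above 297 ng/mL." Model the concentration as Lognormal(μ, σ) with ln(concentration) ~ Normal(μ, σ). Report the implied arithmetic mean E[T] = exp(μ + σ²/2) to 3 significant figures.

If T ~ Lognormal(μ,σ) then ln T ~ Normal(μ,σ), so the p-quantile of ln T is μ + z_p·σ.
ln(107) = 4.673 and ln(297) = 5.694; z_{0.3} = -0.5244, z_{0.7} = 0.5244.
σ = (5.694 − 4.673)/(0.5244 − (-0.5244)) = 0.973.
μ = 4.673 − (-0.5244)·0.973 = 5.183.
E[T] = exp(μ + σ²/2) = exp(5.183 + 0.4738) = 286 ng/mL.

E[T] ≈ 286 ng/mL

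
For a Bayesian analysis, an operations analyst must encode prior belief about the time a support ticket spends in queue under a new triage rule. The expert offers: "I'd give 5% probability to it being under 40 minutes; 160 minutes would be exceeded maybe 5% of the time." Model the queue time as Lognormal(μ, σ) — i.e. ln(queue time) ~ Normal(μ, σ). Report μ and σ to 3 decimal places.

μ ≈ 4.382, σ ≈ 0.421

If T ~ Lognormal(μ,σ) then ln T ~ Normal(μ,σ), so the p-quantile of ln T is μ + z_p·σ.
ln(40) = 3.689 and ln(160) = 5.075; z_{0.05} = -1.645, z_{0.95} = 1.645.
σ = (5.075 − 3.689)/(1.645 − (-1.645)) = 0.421.
μ = 3.689 − (-1.645)·0.421 = 4.382.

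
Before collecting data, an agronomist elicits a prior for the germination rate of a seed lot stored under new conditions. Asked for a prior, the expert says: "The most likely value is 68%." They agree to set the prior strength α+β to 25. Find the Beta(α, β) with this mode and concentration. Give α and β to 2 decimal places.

α = 16.64, β = 8.36

For α,β > 1 the Beta mode is (α−1)/(α+β−2). With α+β = 25, the mode is (α−1)/23.
Set (α−1)/23 = 0.68 → α = 1 + 0.68·23 = 16.64.
β = 25 − α = 8.36.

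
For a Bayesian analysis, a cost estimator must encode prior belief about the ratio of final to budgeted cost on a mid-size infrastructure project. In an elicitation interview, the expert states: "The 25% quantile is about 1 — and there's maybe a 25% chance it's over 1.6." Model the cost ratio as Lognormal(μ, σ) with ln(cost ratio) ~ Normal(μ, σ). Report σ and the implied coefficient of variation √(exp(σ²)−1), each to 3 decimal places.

If T ~ Lognormal(μ,σ) then ln T ~ Normal(μ,σ), so the p-quantile of ln T is μ + z_p·σ.
ln(1) = 0 and ln(1.6) = 0.47; z_{0.25} = -0.6745, z_{0.75} = 0.6745.
σ = (0.47 − 0)/(0.6745 − (-0.6745)) = 0.348.
μ = 0 − (-0.6745)·0.348 = 0.235.
CV = √(exp(σ²)−1) = √(exp(0.1214)−1) = 0.359.

σ ≈ 0.348, CV ≈ 0.359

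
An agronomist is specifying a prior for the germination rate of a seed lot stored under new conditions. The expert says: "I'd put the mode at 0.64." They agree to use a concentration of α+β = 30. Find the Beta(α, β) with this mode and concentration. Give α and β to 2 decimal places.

α = 18.92, β = 11.08

For α,β > 1 the Beta mode is (α−1)/(α+β−2). With α+β = 30, the mode is (α−1)/28.
Set (α−1)/28 = 0.64 → α = 1 + 0.64·28 = 18.92.
β = 30 − α = 11.08.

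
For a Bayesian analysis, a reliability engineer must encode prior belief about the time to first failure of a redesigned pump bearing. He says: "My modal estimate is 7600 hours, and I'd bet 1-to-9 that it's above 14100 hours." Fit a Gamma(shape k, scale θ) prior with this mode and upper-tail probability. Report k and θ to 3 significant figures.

k ≈ 6, θ ≈ 1520

Gamma(k,θ) with k>1 has mode (k−1)θ, so θ = 7600/(k−1).
Need P(X < 14100) = 0.9 with θ tied to k this way. Start at k = 2, θ = 7600: P(X<14100) ≈ 0.553.
Too low — raise k to concentrate. Iterating converges to k ≈ 6.
Then θ = 7600/(6−1) ≈ 1520.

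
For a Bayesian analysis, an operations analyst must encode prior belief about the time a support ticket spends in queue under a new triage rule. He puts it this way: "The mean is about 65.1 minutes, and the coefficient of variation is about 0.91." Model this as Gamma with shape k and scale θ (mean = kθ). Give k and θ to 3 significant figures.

k ≈ 1.21, θ ≈ 53.9

For Gamma(k, scale θ): mean = kθ, variance = kθ², so CV = 1/√k.
CV = 0.91, hence k = 1/CV² = 1.21.
Then θ = mean/k = 65.1/1.21 = 53.9.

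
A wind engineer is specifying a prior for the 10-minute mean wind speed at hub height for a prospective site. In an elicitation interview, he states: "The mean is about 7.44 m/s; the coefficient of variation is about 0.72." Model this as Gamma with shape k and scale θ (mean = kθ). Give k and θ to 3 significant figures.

k ≈ 1.93, θ ≈ 3.86

For Gamma(k, scale θ): mean = kθ, variance = kθ², so CV = 1/√k.
CV = 0.72, hence k = 1/CV² = 1.93.
Then θ = mean/k = 7.44/1.93 = 3.86.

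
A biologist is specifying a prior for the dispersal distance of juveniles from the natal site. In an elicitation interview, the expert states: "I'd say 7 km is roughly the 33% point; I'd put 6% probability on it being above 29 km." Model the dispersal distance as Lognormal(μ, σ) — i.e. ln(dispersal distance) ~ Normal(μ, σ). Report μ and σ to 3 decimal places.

If T ~ Lognormal(μ,σ) then ln T ~ Normal(μ,σ), so the p-quantile of ln T is μ + z_p·σ.
ln(7) = 1.946 and ln(29) = 3.367; z_{0.33} = -0.4399, z_{0.94} = 1.555.
σ = (3.367 − 1.946)/(1.555 − (-0.4399)) = 0.713.
μ = 1.946 − (-0.4399)·0.713 = 2.259.

μ ≈ 2.259, σ ≈ 0.713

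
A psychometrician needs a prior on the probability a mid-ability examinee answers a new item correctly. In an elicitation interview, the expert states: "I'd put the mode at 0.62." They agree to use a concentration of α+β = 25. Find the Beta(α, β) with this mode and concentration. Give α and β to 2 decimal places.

α = 15.26, β = 9.74

For α,β > 1 the Beta mode is (α−1)/(α+β−2). With α+β = 25, the mode is (α−1)/23.
Set (α−1)/23 = 0.62 → α = 1 + 0.62·23 = 15.26.
β = 25 − α = 9.74.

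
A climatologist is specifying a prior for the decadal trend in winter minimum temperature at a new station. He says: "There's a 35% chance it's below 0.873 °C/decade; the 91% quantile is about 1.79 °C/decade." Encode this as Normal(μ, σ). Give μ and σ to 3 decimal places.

For Normal(μ,σ), the p-quantile is μ + z_p·σ. Here z_{0.35} = -0.3853, z_{0.91} = 1.341.
So 0.873 = μ − 0.3853σ and 1.79 = μ + 1.341σ.
Subtracting: σ = (1.79 − 0.873)/(1.341 − (-0.3853)) = 0.531.
Then μ = 0.873 − (-0.3853)·0.531 = 1.078.

μ = 1.078, σ = 0.531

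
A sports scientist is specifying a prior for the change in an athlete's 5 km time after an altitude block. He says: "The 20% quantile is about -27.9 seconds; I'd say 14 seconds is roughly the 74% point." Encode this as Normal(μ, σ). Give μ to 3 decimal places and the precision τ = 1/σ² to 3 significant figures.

μ = -4.153, τ = 0.00126

The p-quantile of Normal(μ,σ) is μ + z_p·σ, with z_{0.2} = -0.8416 and z_{0.74} = 0.6433.
Eliminate σ: μ = (z₂·x₁ − z₁·x₂)/(z₂ − z₁) = (0.6433·-27.9 − (-0.8416)·14)/1.485 = -4.153.
Then σ = (x₂ − x₁)/(z₂ − z₁) = (14 − -27.9)/1.485 = 28.216.
Precision τ = 1/σ² = 1/28.22² = 0.00126.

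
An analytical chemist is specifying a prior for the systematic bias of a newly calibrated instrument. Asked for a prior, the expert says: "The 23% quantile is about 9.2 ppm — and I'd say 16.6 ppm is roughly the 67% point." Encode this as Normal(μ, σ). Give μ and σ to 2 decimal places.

The p-quantile of Normal(μ,σ) is μ + z_p·σ, with z_{0.23} = -0.7388 and z_{0.67} = 0.4399.
Eliminate σ: μ = (z₂·x₁ − z₁·x₂)/(z₂ − z₁) = (0.4399·9.2 − (-0.7388)·16.6)/1.179 = 13.84.
Then σ = (x₂ − x₁)/(z₂ − z₁) = (16.6 − 9.2)/1.179 = 6.28.

μ = 13.84, σ = 6.28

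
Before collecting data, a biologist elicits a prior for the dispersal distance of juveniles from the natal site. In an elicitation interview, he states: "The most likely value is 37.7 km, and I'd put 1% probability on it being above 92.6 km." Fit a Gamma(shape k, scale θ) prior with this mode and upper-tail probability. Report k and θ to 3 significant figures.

Gamma(k,θ) with k>1 has mode (k−1)θ, so θ = 37.7/(k−1).
Need P(X < 92.6) = 0.99 with θ tied to k this way. Start at k = 2, θ = 37.7: P(X<92.6) ≈ 0.704.
Too low — raise k to concentrate. Iterating converges to k ≈ 6.83.
Then θ = 37.7/(6.83−1) ≈ 6.46.

k ≈ 6.83, θ ≈ 6.46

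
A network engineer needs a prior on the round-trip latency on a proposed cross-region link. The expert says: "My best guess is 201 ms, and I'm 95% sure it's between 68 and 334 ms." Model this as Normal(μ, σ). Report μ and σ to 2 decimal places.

A symmetric 95% interval runs μ ± z·σ with z = 1.96.
Half-width = 133, so σ = 133/1.96 = 67.86.
μ is the stated best guess, 201.00.

μ = 201.00, σ = 67.86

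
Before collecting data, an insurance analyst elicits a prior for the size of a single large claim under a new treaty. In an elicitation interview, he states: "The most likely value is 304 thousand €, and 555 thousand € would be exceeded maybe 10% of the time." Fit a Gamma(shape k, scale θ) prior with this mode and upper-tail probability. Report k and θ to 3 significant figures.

k ≈ 6.26, θ ≈ 57.8

Gamma(k,θ) with k>1 has mode (k−1)θ, so θ = 304/(k−1).
Need P(X < 555) = 0.9 with θ tied to k this way. Start at k = 2, θ = 304: P(X<555) ≈ 0.545.
Too low — raise k to concentrate. Iterating converges to k ≈ 6.26.
Then θ = 304/(6.26−1) ≈ 57.8.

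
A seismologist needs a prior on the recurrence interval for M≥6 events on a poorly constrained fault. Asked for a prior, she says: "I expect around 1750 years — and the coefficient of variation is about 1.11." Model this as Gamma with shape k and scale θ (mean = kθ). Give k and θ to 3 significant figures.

For Gamma(k, scale θ): mean = kθ, variance = kθ², so CV = 1/√k.
CV = 1.11, hence k = 1/CV² = 0.812.
Then θ = mean/k = 1750/0.812 = 2160.

k ≈ 0.812, θ ≈ 2160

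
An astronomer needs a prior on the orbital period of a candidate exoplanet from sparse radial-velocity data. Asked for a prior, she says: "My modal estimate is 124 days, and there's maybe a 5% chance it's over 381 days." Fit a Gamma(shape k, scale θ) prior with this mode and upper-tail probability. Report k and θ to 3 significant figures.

Gamma(k,θ) with k>1 has mode (k−1)θ, so θ = 124/(k−1).
Need P(X < 381) = 0.95 with θ tied to k this way. Start at k = 2, θ = 124: P(X<381) ≈ 0.811.
Too low — raise k to concentrate. Iterating converges to k ≈ 3.1.
Then θ = 124/(3.1−1) ≈ 59.2.

k ≈ 3.1, θ ≈ 59.2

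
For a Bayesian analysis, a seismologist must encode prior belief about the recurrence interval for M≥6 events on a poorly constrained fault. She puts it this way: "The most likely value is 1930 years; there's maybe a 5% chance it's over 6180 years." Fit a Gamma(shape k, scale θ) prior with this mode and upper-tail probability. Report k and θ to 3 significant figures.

k ≈ 2.94, θ ≈ 997

Gamma(k,θ) with k>1 has mode (k−1)θ, so θ = 1930/(k−1).
Need P(X < 6180) = 0.95 with θ tied to k this way. Start at k = 2, θ = 1930: P(X<6180) ≈ 0.829.
Too low — raise k to concentrate. Iterating converges to k ≈ 2.94.
Then θ = 1930/(2.94−1) ≈ 997.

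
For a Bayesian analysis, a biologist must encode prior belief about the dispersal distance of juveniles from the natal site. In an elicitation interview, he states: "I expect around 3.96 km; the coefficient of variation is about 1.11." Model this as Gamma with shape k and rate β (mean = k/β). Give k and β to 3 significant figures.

k ≈ 0.812, β ≈ 0.205

For Gamma(k, rate β): mean = k/β, variance = k/β², so CV = 1/√k.
CV = 1.11, hence k = 1/CV² = 0.812.
Then β = k/mean = 0.812/3.96 = 0.205.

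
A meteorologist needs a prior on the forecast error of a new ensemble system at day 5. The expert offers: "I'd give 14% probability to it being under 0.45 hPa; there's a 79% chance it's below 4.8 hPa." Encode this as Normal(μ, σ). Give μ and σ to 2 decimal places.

The p-quantile of Normal(μ,σ) is μ + z_p·σ, with z_{0.14} = -1.08 and z_{0.79} = 0.8064.
Eliminate σ: μ = (z₂·x₁ − z₁·x₂)/(z₂ − z₁) = (0.8064·0.45 − (-1.08)·4.8)/1.887 = 2.94.
Then σ = (x₂ − x₁)/(z₂ − z₁) = (4.8 − 0.45)/1.887 = 2.31.

μ = 2.94, σ = 2.31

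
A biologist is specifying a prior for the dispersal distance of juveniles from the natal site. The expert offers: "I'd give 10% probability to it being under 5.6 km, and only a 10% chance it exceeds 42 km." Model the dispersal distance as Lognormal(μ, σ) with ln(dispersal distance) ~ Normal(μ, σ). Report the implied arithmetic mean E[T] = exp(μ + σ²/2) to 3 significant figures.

If T ~ Lognormal(μ,σ) then ln T ~ Normal(μ,σ), so the p-quantile of ln T is μ + z_p·σ.
ln(5.6) = 1.723 and ln(42) = 3.738; z_{0.1} = -1.282, z_{0.9} = 1.282.
σ = (3.738 − 1.723)/(1.282 − (-1.282)) = 0.786.
μ = 1.723 − (-1.282)·0.786 = 2.730.
E[T] = exp(μ + σ²/2) = exp(2.730 + 0.3090) = 20.9 km.

E[T] ≈ 20.9 km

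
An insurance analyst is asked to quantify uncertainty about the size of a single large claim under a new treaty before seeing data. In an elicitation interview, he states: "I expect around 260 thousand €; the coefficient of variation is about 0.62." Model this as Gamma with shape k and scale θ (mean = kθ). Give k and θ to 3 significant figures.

For Gamma(k, scale θ): mean = kθ, variance = kθ², so CV = 1/√k.
CV = 0.62, hence k = 1/CV² = 2.6.
Then θ = mean/k = 260/2.6 = 99.9.

k ≈ 2.6, θ ≈ 99.9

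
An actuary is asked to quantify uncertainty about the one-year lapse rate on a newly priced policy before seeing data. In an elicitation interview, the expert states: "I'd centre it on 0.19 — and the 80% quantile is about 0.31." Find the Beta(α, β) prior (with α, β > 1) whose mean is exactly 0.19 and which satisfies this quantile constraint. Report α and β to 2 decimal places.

α ≈ 1.10, β ≈ 4.67

With mean 0.19 fixed, write α = 0.19s, β = 0.81s where s = α+β.
Need P(θ < 0.31) = 0.8 under Beta(0.19s, 0.81s). Normal approximation: (q−m)/√(m(1−m)/s) ≈ z_{0.8} = 0.842, so s ≈ 0.19·0.81·(0.842)²/(0.31−0.19)² = 7.6.
At s = 7.6: P(θ<0.31) ≈ 0.819. Adjusting to match 0.8 gives s ≈ 5.76.
So α = 0.19·5.76 ≈ 1.10, β = 0.81·5.76 ≈ 4.67.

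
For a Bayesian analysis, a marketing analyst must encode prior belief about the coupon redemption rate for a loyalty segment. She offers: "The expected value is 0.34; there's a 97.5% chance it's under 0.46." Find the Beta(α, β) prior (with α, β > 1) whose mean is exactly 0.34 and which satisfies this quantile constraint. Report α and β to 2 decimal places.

α ≈ 21.56, β ≈ 41.85

With mean 0.34 fixed, write α = 0.34s, β = 0.66s where s = α+β.
Need P(θ < 0.46) = 0.975 under Beta(0.34s, 0.66s). Normal approximation: (q−m)/√(m(1−m)/s) ≈ z_{0.975} = 1.96, so s ≈ 0.34·0.66·(1.96)²/(0.46−0.34)² = 59.9.
At s = 59.9: P(θ<0.46) ≈ 0.972. Adjusting to match 0.975 gives s ≈ 63.41.
So α = 0.34·63.41 ≈ 21.56, β = 0.66·63.41 ≈ 41.85.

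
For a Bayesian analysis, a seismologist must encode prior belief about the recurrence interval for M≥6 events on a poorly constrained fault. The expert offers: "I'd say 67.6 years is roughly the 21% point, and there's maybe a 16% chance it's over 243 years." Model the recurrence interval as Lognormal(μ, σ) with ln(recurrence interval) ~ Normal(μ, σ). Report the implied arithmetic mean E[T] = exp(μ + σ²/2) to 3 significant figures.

If T ~ Lognormal(μ,σ) then ln T ~ Normal(μ,σ), so the p-quantile of ln T is μ + z_p·σ.
ln(67.6) = 4.214 and ln(243) = 5.493; z_{0.21} = -0.8064, z_{0.84} = 0.9945.
σ = (5.493 − 4.214)/(0.9945 − (-0.8064)) = 0.710.
μ = 4.214 − (-0.8064)·0.710 = 4.787.
E[T] = exp(μ + σ²/2) = exp(4.787 + 0.2524) = 154 years.

E[T] ≈ 154 years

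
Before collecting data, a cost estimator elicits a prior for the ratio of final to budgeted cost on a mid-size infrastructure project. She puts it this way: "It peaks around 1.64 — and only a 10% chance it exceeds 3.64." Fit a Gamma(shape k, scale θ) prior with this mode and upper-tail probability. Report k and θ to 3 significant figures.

Gamma(k,θ) with k>1 has mode (k−1)θ, so θ = 1.64/(k−1).
Need P(X < 3.64) = 0.9 with θ tied to k this way. Start at k = 2, θ = 1.64: P(X<3.64) ≈ 0.650.
Too low — raise k to concentrate. Iterating converges to k ≈ 4.03.
Then θ = 1.64/(4.03−1) ≈ 0.542.

k ≈ 4.03, θ ≈ 0.542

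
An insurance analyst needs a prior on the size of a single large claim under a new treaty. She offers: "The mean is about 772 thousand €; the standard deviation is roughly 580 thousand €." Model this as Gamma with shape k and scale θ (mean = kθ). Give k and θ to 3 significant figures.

k ≈ 1.77, θ ≈ 436

For Gamma(k, scale θ): mean = kθ, variance = kθ², so CV = 1/√k.
CV = SD/mean = 580/772 = 0.7513, hence k = 1/CV² = 1.77.
Then θ = mean/k = 772/1.77 = 436.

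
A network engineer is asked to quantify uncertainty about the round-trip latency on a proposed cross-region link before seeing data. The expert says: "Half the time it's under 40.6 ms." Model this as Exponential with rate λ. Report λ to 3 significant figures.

λ ≈ 0.0171

Exponential median = ln 2 / λ, so λ = ln 2 / 40.6 = 0.0171.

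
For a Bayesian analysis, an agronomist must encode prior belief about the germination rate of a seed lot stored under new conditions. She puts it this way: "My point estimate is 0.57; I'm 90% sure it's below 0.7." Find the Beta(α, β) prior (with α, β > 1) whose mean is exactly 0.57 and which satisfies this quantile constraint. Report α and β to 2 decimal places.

With mean 0.57 fixed, write α = 0.57s, β = 0.43s where s = α+β.
Need P(θ < 0.7) = 0.9 under Beta(0.57s, 0.43s). Normal approximation: (q−m)/√(m(1−m)/s) ≈ z_{0.9} = 1.28, so s ≈ 0.57·0.43·(1.28)²/(0.7−0.57)² = 23.8.
At s = 23.8: P(θ<0.7) ≈ 0.904. Adjusting to match 0.9 gives s ≈ 22.95.
So α = 0.57·22.95 ≈ 13.08, β = 0.43·22.95 ≈ 9.87.

α ≈ 13.08, β ≈ 9.87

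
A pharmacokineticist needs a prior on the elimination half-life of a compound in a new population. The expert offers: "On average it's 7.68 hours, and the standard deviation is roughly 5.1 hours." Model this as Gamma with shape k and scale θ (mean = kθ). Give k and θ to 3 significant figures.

k ≈ 2.27, θ ≈ 3.39

For Gamma(k, scale θ): mean = kθ, variance = kθ², so CV = 1/√k.
CV = SD/mean = 5.1/7.68 = 0.6641, hence k = 1/CV² = 2.27.
Then θ = mean/k = 7.68/2.27 = 3.39.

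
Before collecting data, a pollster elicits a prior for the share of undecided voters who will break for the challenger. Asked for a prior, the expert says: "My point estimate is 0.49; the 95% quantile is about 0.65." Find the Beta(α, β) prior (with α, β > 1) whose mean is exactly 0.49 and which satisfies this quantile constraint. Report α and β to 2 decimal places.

With mean 0.49 fixed, write α = 0.49s, β = 0.51s where s = α+β.
Need P(θ < 0.65) = 0.95 under Beta(0.49s, 0.51s). Normal approximation: (q−m)/√(m(1−m)/s) ≈ z_{0.95} = 1.64, so s ≈ 0.49·0.51·(1.64)²/(0.65−0.49)² = 26.4.
At s = 26.4: P(θ<0.65) ≈ 0.952. Adjusting to match 0.95 gives s ≈ 25.67.
So α = 0.49·25.67 ≈ 12.58, β = 0.51·25.67 ≈ 13.09.

α ≈ 12.58, β ≈ 13.09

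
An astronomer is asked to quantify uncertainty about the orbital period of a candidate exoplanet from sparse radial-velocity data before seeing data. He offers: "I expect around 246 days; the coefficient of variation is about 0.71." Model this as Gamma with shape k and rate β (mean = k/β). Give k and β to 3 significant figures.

k ≈ 1.98, β ≈ 0.00806

For Gamma(k, rate β): mean = k/β, variance = k/β², so CV = 1/√k.
CV = 0.71, hence k = 1/CV² = 1.98.
Then β = k/mean = 1.98/246 = 0.00806.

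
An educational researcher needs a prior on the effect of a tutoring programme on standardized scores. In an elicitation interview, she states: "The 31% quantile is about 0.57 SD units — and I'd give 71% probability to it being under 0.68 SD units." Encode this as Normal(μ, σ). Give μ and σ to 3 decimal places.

For Normal(μ,σ), the p-quantile is μ + z_p·σ. Here z_{0.31} = -0.4959, z_{0.71} = 0.5534.
So 0.57 = μ − 0.4959σ and 0.68 = μ + 0.5534σ.
Subtracting: σ = (0.68 − 0.57)/(0.5534 − (-0.4959)) = 0.105.
Then μ = 0.57 − (-0.4959)·0.105 = 0.622.

μ = 0.622, σ = 0.105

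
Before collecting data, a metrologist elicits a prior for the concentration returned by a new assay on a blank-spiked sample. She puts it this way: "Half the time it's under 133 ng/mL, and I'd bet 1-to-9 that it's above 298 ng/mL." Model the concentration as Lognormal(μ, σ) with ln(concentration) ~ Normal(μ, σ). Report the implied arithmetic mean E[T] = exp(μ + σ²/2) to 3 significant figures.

E[T] ≈ 162 ng/mL

If T ~ Lognormal(μ,σ) then ln T ~ Normal(μ,σ), so the p-quantile of ln T is μ + z_p·σ.
ln(133) = 4.89 and ln(298) = 5.697; z_{0.5} = 0, z_{0.9} = 1.282.
σ = (5.697 − 4.89)/(1.282 − (0)) = 0.630.
μ = 4.89 − (0)·0.630 = 4.890.
E[T] = exp(μ + σ²/2) = exp(4.890 + 0.1981) = 162 ng/mL.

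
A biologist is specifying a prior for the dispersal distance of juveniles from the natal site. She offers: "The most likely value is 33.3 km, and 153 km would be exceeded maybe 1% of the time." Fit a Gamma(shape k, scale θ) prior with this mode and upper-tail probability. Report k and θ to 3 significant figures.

k ≈ 2.73, θ ≈ 19.3

Gamma(k,θ) with k>1 has mode (k−1)θ, so θ = 33.3/(k−1).
Need P(X < 153) = 0.99 with θ tied to k this way. Start at k = 2, θ = 33.3: P(X<153) ≈ 0.943.
Too low — raise k to concentrate. Iterating converges to k ≈ 2.73.
Then θ = 33.3/(2.73−1) ≈ 19.3.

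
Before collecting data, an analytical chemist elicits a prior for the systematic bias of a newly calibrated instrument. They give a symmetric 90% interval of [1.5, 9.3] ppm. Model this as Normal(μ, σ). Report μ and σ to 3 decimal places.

A symmetric 90% interval runs μ ± z·σ with z = 1.645.
Half-width = 3.9, so σ = 3.9/1.645 = 2.371.
μ is the interval midpoint, 5.400.

μ = 5.400, σ = 2.371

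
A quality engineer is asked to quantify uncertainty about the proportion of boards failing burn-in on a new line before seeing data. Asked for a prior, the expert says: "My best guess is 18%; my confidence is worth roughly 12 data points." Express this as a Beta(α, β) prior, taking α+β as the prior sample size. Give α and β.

Under the effective-sample-size interpretation, Beta(α, β) has prior mean α/(α+β) and prior sample size α+β.
So α+β = 12 and α/(α+β) = 0.18, giving α = 0.18·12 = 2.16 and β = 12 − 2.16 = 9.84.

α = 2.16, β = 9.84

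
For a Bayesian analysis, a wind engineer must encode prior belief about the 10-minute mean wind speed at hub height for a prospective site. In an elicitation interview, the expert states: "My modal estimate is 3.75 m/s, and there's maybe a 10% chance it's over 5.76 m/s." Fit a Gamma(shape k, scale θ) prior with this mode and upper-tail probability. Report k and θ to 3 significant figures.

Gamma(k,θ) with k>1 has mode (k−1)θ, so θ = 3.75/(k−1).
Need P(X < 5.76) = 0.9 with θ tied to k this way. Start at k = 2, θ = 3.75: P(X<5.76) ≈ 0.454.
Too low — raise k to concentrate. Iterating converges to k ≈ 11.1.
Then θ = 3.75/(11.1−1) ≈ 0.37.

k ≈ 11.1, θ ≈ 0.37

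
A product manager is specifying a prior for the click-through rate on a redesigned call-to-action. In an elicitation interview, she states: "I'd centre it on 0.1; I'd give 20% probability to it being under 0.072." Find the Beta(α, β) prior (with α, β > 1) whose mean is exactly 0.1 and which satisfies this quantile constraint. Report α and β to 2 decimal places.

With mean 0.1 fixed, write α = 0.1s, β = 0.9s where s = α+β.
Need P(θ < 0.072) = 0.2 under Beta(0.1s, 0.9s). Normal approximation: (q−m)/√(m(1−m)/s) ≈ z_{0.2} = -0.842, so s ≈ 0.1·0.9·(-0.842)²/(0.072−0.1)² = 81.3.
At s = 81.3: P(θ<0.072) ≈ 0.205. Adjusting to match 0.2 gives s ≈ 84.36.
So α = 0.1·84.36 ≈ 8.44, β = 0.9·84.36 ≈ 75.93.

α ≈ 8.44, β ≈ 75.93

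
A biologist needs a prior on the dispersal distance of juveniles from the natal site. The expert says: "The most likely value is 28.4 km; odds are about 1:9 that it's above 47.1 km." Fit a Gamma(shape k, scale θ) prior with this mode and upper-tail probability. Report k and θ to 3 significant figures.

Gamma(k,θ) with k>1 has mode (k−1)θ, so θ = 28.4/(k−1).
Need P(X < 47.1) = 0.9 with θ tied to k this way. Start at k = 2, θ = 28.4: P(X<47.1) ≈ 0.494.
Too low — raise k to concentrate. Iterating converges to k ≈ 8.38.
Then θ = 28.4/(8.38−1) ≈ 3.85.

k ≈ 8.38, θ ≈ 3.85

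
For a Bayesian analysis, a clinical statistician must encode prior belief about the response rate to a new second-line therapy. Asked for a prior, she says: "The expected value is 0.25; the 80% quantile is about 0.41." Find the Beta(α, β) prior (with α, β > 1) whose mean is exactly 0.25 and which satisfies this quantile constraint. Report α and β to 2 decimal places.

α ≈ 1.08, β ≈ 3.23

With mean 0.25 fixed, write α = 0.25s, β = 0.75s where s = α+β.
Need P(θ < 0.41) = 0.8 under Beta(0.25s, 0.75s). Normal approximation: (q−m)/√(m(1−m)/s) ≈ z_{0.8} = 0.842, so s ≈ 0.25·0.75·(0.842)²/(0.41−0.25)² = 5.2.
At s = 5.2: P(θ<0.41) ≈ 0.815. Adjusting to match 0.8 gives s ≈ 4.30.
So α = 0.25·4.30 ≈ 1.08, β = 0.75·4.30 ≈ 3.23.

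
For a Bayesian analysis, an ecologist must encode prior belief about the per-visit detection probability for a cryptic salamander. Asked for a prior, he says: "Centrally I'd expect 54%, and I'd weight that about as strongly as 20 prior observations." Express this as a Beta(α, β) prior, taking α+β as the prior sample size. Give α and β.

α = 10.8, β = 9.2

Under the effective-sample-size interpretation, Beta(α, β) has prior mean α/(α+β) and prior sample size α+β.
So α+β = 20 and α/(α+β) = 0.54, giving α = 0.54·20 = 10.8 and β = 20 − 10.8 = 9.2.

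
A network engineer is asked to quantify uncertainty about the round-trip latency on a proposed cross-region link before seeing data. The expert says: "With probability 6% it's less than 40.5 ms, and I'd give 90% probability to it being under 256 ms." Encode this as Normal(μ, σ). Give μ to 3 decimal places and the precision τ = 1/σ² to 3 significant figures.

μ = 158.630, τ = 0.000173

For Normal(μ,σ), the p-quantile is μ + z_p·σ. Here z_{0.06} = -1.555, z_{0.9} = 1.282.
So 40.5 = μ − 1.555σ and 256 = μ + 1.282σ.
Subtracting: σ = (256 − 40.5)/(1.282 − (-1.555)) = 75.979.
Then μ = 40.5 − (-1.555)·75.979 = 158.630.
Precision τ = 1/σ² = 1/75.98² = 0.000173.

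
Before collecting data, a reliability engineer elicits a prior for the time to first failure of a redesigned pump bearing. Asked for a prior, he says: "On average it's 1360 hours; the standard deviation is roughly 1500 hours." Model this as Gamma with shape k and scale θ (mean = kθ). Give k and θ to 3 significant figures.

k ≈ 0.822, θ ≈ 1650

For Gamma(k, scale θ): mean = kθ, variance = kθ², so CV = 1/√k.
CV = SD/mean = 1500/1360 = 1.103, hence k = 1/CV² = 0.822.
Then θ = mean/k = 1360/0.822 = 1650.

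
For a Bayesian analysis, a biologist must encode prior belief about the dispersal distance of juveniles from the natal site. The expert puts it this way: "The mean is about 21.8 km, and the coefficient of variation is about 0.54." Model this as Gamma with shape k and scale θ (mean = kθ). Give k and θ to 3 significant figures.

k ≈ 3.43, θ ≈ 6.36

For Gamma(k, scale θ): mean = kθ, variance = kθ², so CV = 1/√k.
CV = 0.54, hence k = 1/CV² = 3.43.
Then θ = mean/k = 21.8/3.43 = 6.36.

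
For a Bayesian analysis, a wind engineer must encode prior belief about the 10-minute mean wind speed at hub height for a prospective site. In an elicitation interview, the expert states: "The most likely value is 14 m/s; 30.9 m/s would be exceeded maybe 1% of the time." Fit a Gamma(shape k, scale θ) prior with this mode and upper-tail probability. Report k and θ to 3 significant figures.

Gamma(k,θ) with k>1 has mode (k−1)θ, so θ = 14/(k−1).
Need P(X < 30.9) = 0.99 with θ tied to k this way. Start at k = 2, θ = 14: P(X<30.9) ≈ 0.647.
Too low — raise k to concentrate. Iterating converges to k ≈ 8.69.
Then θ = 14/(8.69−1) ≈ 1.82.

k ≈ 8.69, θ ≈ 1.82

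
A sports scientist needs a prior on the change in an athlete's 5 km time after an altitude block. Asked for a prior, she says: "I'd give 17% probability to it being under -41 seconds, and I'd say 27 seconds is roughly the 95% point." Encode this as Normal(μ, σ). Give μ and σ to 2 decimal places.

For Normal(μ,σ), the p-quantile is μ + z_p·σ. Here z_{0.17} = -0.9542, z_{0.95} = 1.645.
So -41 = μ − 0.9542σ and 27 = μ + 1.645σ.
Subtracting: σ = (27 − -41)/(1.645 − (-0.9542)) = 26.16.
Then μ = -41 − (-0.9542)·26.16 = -16.04.

μ = -16.04, σ = 26.16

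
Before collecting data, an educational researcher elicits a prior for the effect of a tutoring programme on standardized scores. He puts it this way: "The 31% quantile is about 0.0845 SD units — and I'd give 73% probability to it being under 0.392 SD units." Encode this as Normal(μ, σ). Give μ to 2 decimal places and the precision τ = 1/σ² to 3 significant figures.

μ = 0.22, τ = 13

The p-quantile of Normal(μ,σ) is μ + z_p·σ, with z_{0.31} = -0.4959 and z_{0.73} = 0.6128.
Eliminate σ: μ = (z₂·x₁ − z₁·x₂)/(z₂ − z₁) = (0.6128·0.0845 − (-0.4959)·0.392)/1.109 = 0.22.
Then σ = (x₂ − x₁)/(z₂ − z₁) = (0.392 − 0.0845)/1.109 = 0.28.
Precision τ = 1/σ² = 1/0.2774² = 13.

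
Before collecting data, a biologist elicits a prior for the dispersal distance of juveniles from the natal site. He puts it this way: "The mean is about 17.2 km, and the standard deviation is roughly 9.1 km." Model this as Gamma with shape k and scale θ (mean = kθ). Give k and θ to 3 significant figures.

For Gamma(k, scale θ): mean = kθ, variance = kθ², so CV = 1/√k.
CV = SD/mean = 9.1/17.2 = 0.5291, hence k = 1/CV² = 3.57.
Then θ = mean/k = 17.2/3.57 = 4.81.

k ≈ 3.57, θ ≈ 4.81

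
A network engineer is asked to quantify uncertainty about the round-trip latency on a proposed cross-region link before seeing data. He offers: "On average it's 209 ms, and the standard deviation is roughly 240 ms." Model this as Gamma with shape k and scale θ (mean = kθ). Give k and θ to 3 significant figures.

For Gamma(k, scale θ): mean = kθ, variance = kθ², so CV = 1/√k.
CV = SD/mean = 240/209 = 1.148, hence k = 1/CV² = 0.758.
Then θ = mean/k = 209/0.758 = 276.

k ≈ 0.758, θ ≈ 276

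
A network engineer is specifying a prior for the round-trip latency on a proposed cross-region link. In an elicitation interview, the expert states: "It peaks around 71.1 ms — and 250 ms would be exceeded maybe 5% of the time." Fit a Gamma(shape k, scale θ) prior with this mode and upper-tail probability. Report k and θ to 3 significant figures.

Gamma(k,θ) with k>1 has mode (k−1)θ, so θ = 71.1/(k−1).
Need P(X < 250) = 0.95 with θ tied to k this way. Start at k = 2, θ = 71.1: P(X<250) ≈ 0.866.
Too low — raise k to concentrate. Iterating converges to k ≈ 2.63.
Then θ = 71.1/(2.63−1) ≈ 43.6.

k ≈ 2.63, θ ≈ 43.6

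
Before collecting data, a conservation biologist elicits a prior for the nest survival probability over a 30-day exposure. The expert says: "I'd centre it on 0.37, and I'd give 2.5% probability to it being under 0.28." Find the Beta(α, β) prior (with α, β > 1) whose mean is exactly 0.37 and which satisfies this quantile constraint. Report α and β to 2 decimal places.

With mean 0.37 fixed, write α = 0.37s, β = 0.63s where s = α+β.
Need P(θ < 0.28) = 0.025 under Beta(0.37s, 0.63s). Normal approximation: (q−m)/√(m(1−m)/s) ≈ z_{0.025} = -1.96, so s ≈ 0.37·0.63·(-1.96)²/(0.28−0.37)² = 110.5.
At s = 110.5: P(θ<0.28) ≈ 0.021. Adjusting to match 0.025 gives s ≈ 103.44.
So α = 0.37·103.44 ≈ 38.27, β = 0.63·103.44 ≈ 65.16.

α ≈ 38.27, β ≈ 65.16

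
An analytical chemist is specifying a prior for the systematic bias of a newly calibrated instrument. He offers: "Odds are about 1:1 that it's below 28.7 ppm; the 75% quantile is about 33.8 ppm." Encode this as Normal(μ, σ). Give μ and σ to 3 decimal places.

The p-quantile of Normal(μ,σ) is μ + z_p·σ, with z_{0.5} = 0 and z_{0.75} = 0.6745.
Eliminate σ: μ = (z₂·x₁ − z₁·x₂)/(z₂ − z₁) = (0.6745·28.7 − (0)·33.8)/0.6745 = 28.700.
Then σ = (x₂ − x₁)/(z₂ − z₁) = (33.8 − 28.7)/0.6745 = 7.561.

μ = 28.700, σ = 7.561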